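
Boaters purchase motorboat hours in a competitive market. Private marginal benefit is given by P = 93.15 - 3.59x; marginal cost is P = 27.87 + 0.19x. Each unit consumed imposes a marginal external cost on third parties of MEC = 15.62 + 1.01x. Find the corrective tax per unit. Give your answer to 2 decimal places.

tax = 26.09 per unit

Social marginal benefit = demand − MEC = 77.53 - 4.60x.
Set SMB = MC: 77.53 - 4.60x = 27.87 + 0.19x → x* = 10.3674.
The Pigouvian tax equals MEC at x*: 15.62 + 1.01×10.3674 = 26.0911.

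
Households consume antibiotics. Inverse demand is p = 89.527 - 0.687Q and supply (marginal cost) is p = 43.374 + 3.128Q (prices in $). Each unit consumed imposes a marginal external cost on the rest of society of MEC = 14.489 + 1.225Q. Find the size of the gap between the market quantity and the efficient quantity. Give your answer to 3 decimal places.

Market equilibrium (private): 43.374 + 3.128Q = 89.527 - 0.687Q → Q_m = 12.0978.
Social marginal benefit = demand − MEC = 75.038 - 1.912Q.
Set SMB = MC: 75.038 - 1.912Q = 43.374 + 3.128Q → Q* = 6.2825.
Gap = |12.0978 − 6.2825| = 5.8153.

5.815 units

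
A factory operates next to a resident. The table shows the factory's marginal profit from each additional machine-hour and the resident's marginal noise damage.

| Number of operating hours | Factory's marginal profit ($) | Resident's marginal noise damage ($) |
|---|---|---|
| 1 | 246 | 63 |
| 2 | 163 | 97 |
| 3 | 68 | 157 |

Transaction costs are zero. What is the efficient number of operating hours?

2

Bargaining reaches the level where marginal profit last exceeds marginal noise damage.
That holds through level 2 (163 ≥ 97) but not at 3 (68 < 157).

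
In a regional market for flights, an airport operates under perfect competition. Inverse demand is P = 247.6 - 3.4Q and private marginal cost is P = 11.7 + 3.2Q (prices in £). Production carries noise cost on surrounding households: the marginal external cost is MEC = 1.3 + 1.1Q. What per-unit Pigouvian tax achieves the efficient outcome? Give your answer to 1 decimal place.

Social marginal cost = private MC + MEC = 13.0 + 4.3Q.
Set SMC = demand: 13.0 + 4.3Q = 247.6 - 3.4Q → Q* = 30.4675.
The Pigouvian tax equals MEC at Q*: 1.3 + 1.1×30.4675 = 34.8143.

tax = £34.8 per unit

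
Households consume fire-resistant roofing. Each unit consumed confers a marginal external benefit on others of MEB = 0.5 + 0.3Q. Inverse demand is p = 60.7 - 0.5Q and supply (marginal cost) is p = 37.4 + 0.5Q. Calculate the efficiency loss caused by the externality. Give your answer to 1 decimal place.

Market equilibrium (private): 37.4 + 0.5Q = 60.7 - 0.5Q → Q_m = 23.3000.
Social marginal benefit = demand + MEB = 61.2 - 0.2Q.
Set SMB = MC: 61.2 - 0.2Q = 37.4 + 0.5Q → Q* = 34.0000.
Between Q* and Q_m the wedge SMB − MC runs linearly from 0 to MEB(Q_m), so the loss is a triangle.
DWL = ½ × 10.7000 × 7.4900 = 40.0715.

DWL = 40.1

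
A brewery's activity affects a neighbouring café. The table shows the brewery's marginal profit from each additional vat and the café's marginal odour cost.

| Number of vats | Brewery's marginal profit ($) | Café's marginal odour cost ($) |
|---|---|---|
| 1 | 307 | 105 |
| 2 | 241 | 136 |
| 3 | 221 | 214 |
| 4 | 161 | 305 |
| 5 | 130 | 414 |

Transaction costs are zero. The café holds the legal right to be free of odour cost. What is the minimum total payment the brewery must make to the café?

$455

Efficient level: marginal profit ≥ marginal odour cost through level 3, so k* = 3.
With the café holding the right, the brewery must at least compensate total damage at k*: 105 + 136 + 214 = 455.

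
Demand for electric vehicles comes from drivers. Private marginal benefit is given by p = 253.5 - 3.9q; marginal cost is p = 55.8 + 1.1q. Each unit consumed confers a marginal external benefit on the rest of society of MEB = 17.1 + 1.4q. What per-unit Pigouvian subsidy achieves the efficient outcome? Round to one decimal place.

subsidy = 100.6 per unit

Social marginal benefit = demand + MEB = 270.6 - 2.5q.
Set SMB = MC: 270.6 - 2.5q = 55.8 + 1.1q → q* = 59.6667.
The Pigouvian subsidy equals MEB at q*: 17.1 + 1.4×59.6667 = 100.6334.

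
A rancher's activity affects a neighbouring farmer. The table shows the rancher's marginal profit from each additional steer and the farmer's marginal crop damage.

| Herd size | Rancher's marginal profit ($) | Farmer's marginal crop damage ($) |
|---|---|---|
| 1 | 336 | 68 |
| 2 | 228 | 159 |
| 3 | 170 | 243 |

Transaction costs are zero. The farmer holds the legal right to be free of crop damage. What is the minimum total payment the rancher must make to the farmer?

Efficient level: marginal profit ≥ marginal crop damage through level 2, so k* = 2.
With the farmer holding the right, the rancher must at least compensate total damage at k*: 68 + 159 = 227.

$227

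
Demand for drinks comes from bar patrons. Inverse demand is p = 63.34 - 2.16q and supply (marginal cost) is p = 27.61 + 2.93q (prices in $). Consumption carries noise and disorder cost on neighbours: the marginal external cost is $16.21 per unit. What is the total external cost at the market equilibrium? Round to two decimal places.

Market equilibrium (private): 27.61 + 2.93q = 63.34 - 2.16q → q_m = 7.0196.
Total external cost = MEC × q_m = 16.21 × 7.0196 = 113.7877.

$113.79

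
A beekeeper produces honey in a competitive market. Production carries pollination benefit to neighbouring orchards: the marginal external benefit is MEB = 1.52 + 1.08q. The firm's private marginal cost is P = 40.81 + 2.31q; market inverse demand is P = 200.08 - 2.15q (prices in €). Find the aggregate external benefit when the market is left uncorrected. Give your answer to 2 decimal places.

Market equilibrium (private): 40.81 + 2.31q = 200.08 - 2.15q → q_m = 35.7108.
Total external benefit = ∫₀^{q_m} (1.52 + 1.08q) dq = 1.52×35.7108 + ½×1.08×35.7108² = 742.9215.

€742.92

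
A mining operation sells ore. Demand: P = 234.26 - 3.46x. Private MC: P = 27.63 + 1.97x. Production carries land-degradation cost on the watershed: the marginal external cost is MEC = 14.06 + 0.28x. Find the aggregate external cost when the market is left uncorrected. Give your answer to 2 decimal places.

Market equilibrium (private): 27.63 + 1.97x = 234.26 - 3.46x → x_m = 38.0534.
Total external cost = ∫₀^{x_m} (14.06 + 0.28x) dx = 14.06×38.0534 + ½×0.28×38.0534² = 737.7594.

737.76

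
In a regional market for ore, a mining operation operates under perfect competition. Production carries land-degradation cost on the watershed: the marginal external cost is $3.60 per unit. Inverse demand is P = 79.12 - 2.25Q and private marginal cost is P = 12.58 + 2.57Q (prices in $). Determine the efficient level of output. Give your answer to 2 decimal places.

Q* = 13.06

Social marginal cost = private MC + MEC = 16.18 + 2.57Q.
Set SMC = demand: 16.18 + 2.57Q = 79.12 - 2.25Q → Q* = 13.0581.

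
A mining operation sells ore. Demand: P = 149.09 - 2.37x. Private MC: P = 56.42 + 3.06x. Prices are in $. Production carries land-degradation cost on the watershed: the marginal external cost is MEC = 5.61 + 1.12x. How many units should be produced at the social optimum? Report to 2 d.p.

Social marginal cost = private MC + MEC = 62.03 + 4.18x.
Set SMC = demand: 62.03 + 4.18x = 149.09 - 2.37x → x* = 13.2916.

x* = 13.29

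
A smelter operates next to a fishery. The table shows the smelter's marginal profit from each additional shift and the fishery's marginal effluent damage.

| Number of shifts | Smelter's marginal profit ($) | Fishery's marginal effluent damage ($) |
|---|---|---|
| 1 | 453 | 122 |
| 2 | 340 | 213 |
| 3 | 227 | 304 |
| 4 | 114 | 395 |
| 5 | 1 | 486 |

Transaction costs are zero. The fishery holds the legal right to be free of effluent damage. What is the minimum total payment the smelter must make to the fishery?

$335

Efficient level: marginal profit ≥ marginal effluent damage through level 2, so k* = 2.
With the fishery holding the right, the smelter must at least compensate total damage at k*: 122 + 213 = 335.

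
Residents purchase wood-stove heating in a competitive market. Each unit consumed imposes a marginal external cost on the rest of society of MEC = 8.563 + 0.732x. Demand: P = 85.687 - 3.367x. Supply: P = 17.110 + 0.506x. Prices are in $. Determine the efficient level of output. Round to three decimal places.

x* = 13.032

Social marginal benefit = demand − MEC = 77.124 - 4.099x.
Set SMB = MC: 77.124 - 4.099x = 17.110 + 0.506x → x* = 13.0324.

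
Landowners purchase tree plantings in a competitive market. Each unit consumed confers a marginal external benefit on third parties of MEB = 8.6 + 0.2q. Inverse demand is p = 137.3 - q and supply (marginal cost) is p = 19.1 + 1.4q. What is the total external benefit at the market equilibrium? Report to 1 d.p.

Market equilibrium (private): 19.1 + 1.4q = 137.3 - q → q_m = 49.2500.
Total external benefit = ∫₀^{q_m} (8.6 + 0.2q) dq = 8.6×49.2500 + ½×0.2×49.2500² = 666.1063.

666.1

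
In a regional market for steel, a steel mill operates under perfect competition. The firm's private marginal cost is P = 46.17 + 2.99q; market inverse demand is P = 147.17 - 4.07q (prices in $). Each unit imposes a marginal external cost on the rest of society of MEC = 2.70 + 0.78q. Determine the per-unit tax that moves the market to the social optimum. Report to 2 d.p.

Social marginal cost = private MC + MEC = 48.87 + 3.77q.
Set SMC = demand: 48.87 + 3.77q = 147.17 - 4.07q → q* = 12.5383.
The Pigouvian tax equals MEC at q*: 2.70 + 0.78×12.5383 = 12.4799.

tax = $12.48 per unit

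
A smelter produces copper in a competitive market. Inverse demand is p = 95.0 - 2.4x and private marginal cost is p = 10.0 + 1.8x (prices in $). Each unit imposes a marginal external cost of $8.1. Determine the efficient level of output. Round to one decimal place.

Social marginal cost = private MC + MEC = 18.1 + 1.8x.
Set SMC = demand: 18.1 + 1.8x = 95.0 - 2.4x → x* = 18.3095.

x* = 18.3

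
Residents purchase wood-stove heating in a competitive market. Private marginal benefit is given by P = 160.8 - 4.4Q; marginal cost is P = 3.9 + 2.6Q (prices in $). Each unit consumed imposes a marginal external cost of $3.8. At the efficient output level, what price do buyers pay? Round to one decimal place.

Social marginal benefit = demand − MEC = 157.0 - 4.4Q.
Set SMB = MC: 157.0 - 4.4Q = 3.9 + 2.6Q → Q* = 21.8714.
Consumer price on the demand curve at Q*: 160.8 − 4.4×21.8714 = 64.5658.

P = $64.6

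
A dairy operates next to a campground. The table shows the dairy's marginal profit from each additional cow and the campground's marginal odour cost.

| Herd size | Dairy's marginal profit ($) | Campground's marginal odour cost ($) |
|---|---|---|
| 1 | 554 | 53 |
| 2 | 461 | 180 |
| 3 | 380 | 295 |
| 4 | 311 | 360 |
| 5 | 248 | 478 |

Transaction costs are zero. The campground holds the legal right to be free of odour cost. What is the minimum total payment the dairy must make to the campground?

Efficient level: marginal profit ≥ marginal odour cost through level 3, so k* = 3.
With the campground holding the right, the dairy must at least compensate total damage at k*: 53 + 180 + 295 = 528.

$528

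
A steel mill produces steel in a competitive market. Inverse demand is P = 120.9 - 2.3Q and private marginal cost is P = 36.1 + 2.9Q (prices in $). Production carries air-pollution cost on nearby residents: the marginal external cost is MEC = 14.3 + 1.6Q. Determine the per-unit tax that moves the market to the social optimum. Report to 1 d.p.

Social marginal cost = private MC + MEC = 50.4 + 4.5Q.
Set SMC = demand: 50.4 + 4.5Q = 120.9 - 2.3Q → Q* = 10.3676.
The Pigouvian tax equals MEC at Q*: 14.3 + 1.6×10.3676 = 30.8882.

tax = $30.9 per unit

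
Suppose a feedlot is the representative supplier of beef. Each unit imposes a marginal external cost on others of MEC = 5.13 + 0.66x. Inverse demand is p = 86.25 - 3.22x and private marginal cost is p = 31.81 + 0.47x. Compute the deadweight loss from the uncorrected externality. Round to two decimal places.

Market equilibrium (private): 31.81 + 0.47x = 86.25 - 3.22x → x_m = 14.7534.
Social marginal cost = private MC + MEC = 36.94 + 1.13x.
Set SMC = demand: 36.94 + 1.13x = 86.25 - 3.22x → x* = 11.3356.
The loss is the area between SMC and demand from x* to x_m; with linear curves that's a triangle of height MEC(x_m).
DWL = ½ × 3.4178 × 14.8672 = 25.4066.

DWL = 25.41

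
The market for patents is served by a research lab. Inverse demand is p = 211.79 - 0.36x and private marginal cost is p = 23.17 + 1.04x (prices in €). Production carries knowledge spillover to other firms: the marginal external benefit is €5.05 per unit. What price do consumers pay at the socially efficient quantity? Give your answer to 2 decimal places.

P = €161.99

Social marginal cost = private MC − MEB = 18.12 + 1.04x.
Set SMC = demand: 18.12 + 1.04x = 211.79 - 0.36x → x* = 138.3357.
Consumer price on the demand curve at x*: 211.79 − 0.36×138.3357 = 161.9891.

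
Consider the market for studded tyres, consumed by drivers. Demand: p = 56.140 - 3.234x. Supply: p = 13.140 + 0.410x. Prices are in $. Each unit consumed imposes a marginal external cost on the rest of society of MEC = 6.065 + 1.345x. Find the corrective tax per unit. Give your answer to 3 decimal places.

tax = $16.022 per unit

Social marginal benefit = demand − MEC = 50.075 - 4.579x.
Set SMB = MC: 50.075 - 4.579x = 13.140 + 0.410x → x* = 7.4033.
The Pigouvian tax equals MEC at x*: 6.065 + 1.345×7.4033 = 16.0224.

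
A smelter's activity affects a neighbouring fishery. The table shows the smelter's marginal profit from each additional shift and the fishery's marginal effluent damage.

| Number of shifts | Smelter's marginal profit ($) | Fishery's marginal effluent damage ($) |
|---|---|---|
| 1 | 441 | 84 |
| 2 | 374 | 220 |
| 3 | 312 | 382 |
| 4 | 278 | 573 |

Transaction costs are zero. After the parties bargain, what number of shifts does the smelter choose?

2

Bargaining reaches the level where marginal profit last exceeds marginal effluent damage.
That holds through level 2 (374 ≥ 220) but not at 3 (312 < 382).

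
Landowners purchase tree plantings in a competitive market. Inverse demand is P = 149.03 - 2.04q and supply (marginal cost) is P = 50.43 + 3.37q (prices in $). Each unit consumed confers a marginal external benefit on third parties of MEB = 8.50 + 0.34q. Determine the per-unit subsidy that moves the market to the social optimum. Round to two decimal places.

subsidy = $15.68 per unit

Social marginal benefit = demand + MEB = 157.53 - 1.70q.
Set SMB = MC: 157.53 - 1.70q = 50.43 + 3.37q → q* = 21.1243.
The Pigouvian subsidy equals MEB at q*: 8.50 + 0.34×21.1243 = 15.6823.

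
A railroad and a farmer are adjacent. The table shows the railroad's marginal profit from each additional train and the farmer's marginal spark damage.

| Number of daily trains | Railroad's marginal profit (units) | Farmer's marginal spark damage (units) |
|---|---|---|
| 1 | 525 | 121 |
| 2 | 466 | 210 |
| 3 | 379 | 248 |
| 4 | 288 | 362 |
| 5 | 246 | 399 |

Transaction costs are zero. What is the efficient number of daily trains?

3

Bargaining reaches the level where marginal profit last exceeds marginal spark damage.
That holds through level 3 (379 ≥ 248) but not at 4 (288 < 362).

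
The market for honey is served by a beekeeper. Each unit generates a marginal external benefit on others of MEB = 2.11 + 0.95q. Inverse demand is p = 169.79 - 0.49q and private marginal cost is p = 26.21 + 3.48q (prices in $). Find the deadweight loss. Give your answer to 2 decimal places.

Market equilibrium (private): 26.21 + 3.48q = 169.79 - 0.49q → q_m = 36.1662.
Social marginal cost = private MC − MEB = 24.10 + 2.53q.
Set SMC = demand: 24.10 + 2.53q = 169.79 - 0.49q → q* = 48.2417.
Between q* and q_m the wedge demand − SMC runs linearly from 0 to MEB(q_m), so the loss is a triangle.
DWL = ½ × 12.0755 × 36.4679 = 220.1841.

DWL = $220.18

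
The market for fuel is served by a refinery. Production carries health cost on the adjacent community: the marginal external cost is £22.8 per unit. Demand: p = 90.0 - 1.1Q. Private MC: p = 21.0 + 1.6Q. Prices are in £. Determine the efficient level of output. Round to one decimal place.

Social marginal cost = private MC + MEC = 43.8 + 1.6Q.
Set SMC = demand: 43.8 + 1.6Q = 90.0 - 1.1Q → Q* = 17.1111.

Q* = 17.1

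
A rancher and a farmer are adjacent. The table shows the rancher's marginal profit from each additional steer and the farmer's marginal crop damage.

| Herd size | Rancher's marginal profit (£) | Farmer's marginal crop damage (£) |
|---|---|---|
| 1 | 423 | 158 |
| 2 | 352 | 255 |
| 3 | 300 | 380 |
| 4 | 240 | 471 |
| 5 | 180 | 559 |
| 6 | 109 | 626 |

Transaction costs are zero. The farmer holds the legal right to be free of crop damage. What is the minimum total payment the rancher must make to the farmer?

Efficient level: marginal profit ≥ marginal crop damage through level 2, so k* = 2.
With the farmer holding the right, the rancher must at least compensate total damage at k*: 158 + 255 = 413.

£413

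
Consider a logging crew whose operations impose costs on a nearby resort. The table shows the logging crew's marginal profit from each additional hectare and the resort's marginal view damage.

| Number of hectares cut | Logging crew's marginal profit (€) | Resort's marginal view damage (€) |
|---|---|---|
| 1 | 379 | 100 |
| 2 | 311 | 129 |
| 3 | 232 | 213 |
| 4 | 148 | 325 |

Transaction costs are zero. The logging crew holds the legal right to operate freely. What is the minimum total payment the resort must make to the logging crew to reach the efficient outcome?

Left alone the logging crew would choose level 4 (marginal profit stays positive).
Efficient level: k* = 3 (marginal profit ≥ marginal view damage through 3).
The resort must at least cover the logging crew's forgone profit from cutting 4→3: 148 = 148.

€148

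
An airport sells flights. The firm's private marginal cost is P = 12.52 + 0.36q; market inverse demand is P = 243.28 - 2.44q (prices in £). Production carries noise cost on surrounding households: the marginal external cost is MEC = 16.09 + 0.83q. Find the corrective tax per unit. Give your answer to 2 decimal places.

tax = £65.17 per unit

Social marginal cost = private MC + MEC = 28.61 + 1.19q.
Set SMC = demand: 28.61 + 1.19q = 243.28 - 2.44q → q* = 59.1377.
The Pigouvian tax equals MEC at q*: 16.09 + 0.83×59.1377 = 65.1743.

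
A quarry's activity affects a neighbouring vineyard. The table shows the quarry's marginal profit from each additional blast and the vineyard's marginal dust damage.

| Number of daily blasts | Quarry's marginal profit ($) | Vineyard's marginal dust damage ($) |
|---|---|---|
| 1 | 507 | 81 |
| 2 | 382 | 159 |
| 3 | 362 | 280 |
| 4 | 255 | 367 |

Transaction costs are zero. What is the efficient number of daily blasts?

3

Bargaining reaches the level where marginal profit last exceeds marginal dust damage.
That holds through level 3 (362 ≥ 280) but not at 4 (255 < 367).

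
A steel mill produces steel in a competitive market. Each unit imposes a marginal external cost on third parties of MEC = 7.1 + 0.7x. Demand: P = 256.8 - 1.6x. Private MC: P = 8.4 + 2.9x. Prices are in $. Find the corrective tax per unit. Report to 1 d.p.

tax = $39.6 per unit

Social marginal cost = private MC + MEC = 15.5 + 3.6x.
Set SMC = demand: 15.5 + 3.6x = 256.8 - 1.6x → x* = 46.4038.
The Pigouvian tax equals MEC at x*: 7.1 + 0.7×46.4038 = 39.5827.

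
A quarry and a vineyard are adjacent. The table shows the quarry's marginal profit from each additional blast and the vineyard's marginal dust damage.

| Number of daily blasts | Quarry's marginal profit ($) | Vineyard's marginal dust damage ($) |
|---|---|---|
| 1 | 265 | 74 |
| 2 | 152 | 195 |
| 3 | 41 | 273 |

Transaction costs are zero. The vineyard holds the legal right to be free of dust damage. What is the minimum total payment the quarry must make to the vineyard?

Efficient level: marginal profit ≥ marginal dust damage through level 1, so k* = 1.
With the vineyard holding the right, the quarry must at least compensate total damage at k*: 74 = 74.

$74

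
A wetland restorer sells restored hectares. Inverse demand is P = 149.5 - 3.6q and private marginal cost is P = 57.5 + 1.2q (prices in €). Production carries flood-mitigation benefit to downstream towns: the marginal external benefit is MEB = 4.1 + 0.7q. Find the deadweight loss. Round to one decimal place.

Market equilibrium (private): 57.5 + 1.2q = 149.5 - 3.6q → q_m = 19.1667.
Social marginal cost = private MC − MEB = 53.4 + 0.5q.
Set SMC = demand: 53.4 + 0.5q = 149.5 - 3.6q → q* = 23.4390.
Height of the DWL triangle at q_m is demand(q_m) − SMC(q_m) = MEB(q_m) = 17.5167.
DWL = ½ × 4.2723 × 17.5167 = 37.4183.

DWL = €37.4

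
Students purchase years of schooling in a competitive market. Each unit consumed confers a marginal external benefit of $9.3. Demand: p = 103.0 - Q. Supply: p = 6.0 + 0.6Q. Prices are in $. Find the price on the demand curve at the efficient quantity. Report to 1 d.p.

Social marginal benefit = demand + MEB = 112.3 - Q.
Set SMB = MC: 112.3 - Q = 6.0 + 0.6Q → Q* = 66.4375.
Consumer price on the demand curve at Q*: 103.0 − 1.0×66.4375 = 36.5625.

P = $36.6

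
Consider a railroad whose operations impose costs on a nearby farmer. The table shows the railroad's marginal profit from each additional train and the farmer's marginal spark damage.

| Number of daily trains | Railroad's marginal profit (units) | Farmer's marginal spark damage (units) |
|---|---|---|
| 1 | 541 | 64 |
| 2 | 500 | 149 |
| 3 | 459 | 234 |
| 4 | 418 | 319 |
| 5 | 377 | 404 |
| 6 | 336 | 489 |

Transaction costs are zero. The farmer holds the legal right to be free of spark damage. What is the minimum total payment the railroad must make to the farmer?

Efficient level: marginal profit ≥ marginal spark damage through level 4, so k* = 4.
With the farmer holding the right, the railroad must at least compensate total damage at k*: 64 + 149 + 234 + 319 = 766.

766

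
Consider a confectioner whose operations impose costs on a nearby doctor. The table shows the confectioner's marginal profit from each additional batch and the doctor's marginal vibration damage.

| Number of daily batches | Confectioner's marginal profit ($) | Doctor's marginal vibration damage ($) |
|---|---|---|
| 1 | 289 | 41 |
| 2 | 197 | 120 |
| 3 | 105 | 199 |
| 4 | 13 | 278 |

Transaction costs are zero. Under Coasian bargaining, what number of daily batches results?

Bargaining reaches the level where marginal profit last exceeds marginal vibration damage.
That holds through level 2 (197 ≥ 120) but not at 3 (105 < 199).

2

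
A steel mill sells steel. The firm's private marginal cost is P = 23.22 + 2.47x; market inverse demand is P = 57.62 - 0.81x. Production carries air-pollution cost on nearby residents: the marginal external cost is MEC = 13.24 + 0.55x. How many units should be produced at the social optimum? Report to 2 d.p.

Social marginal cost = private MC + MEC = 36.46 + 3.02x.
Set SMC = demand: 36.46 + 3.02x = 57.62 - 0.81x → x* = 5.5248.

x* = 5.52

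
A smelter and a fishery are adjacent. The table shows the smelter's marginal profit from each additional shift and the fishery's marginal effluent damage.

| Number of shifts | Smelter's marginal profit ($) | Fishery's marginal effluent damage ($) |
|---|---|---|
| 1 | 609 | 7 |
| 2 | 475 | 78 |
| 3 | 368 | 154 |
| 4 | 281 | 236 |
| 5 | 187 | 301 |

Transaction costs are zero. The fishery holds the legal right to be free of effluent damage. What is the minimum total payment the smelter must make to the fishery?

Efficient level: marginal profit ≥ marginal effluent damage through level 4, so k* = 4.
With the fishery holding the right, the smelter must at least compensate total damage at k*: 7 + 78 + 154 + 236 = 475.

$475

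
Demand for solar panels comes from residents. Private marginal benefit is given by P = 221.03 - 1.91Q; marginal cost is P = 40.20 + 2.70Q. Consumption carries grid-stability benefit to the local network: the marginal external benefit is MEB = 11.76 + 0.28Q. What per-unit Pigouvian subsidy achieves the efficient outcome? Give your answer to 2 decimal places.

subsidy = 24.21 per unit

Social marginal benefit = demand + MEB = 232.79 - 1.63Q.
Set SMB = MC: 232.79 - 1.63Q = 40.20 + 2.70Q → Q* = 44.4781.
The Pigouvian subsidy equals MEB at Q*: 11.76 + 0.28×44.4781 = 24.2139.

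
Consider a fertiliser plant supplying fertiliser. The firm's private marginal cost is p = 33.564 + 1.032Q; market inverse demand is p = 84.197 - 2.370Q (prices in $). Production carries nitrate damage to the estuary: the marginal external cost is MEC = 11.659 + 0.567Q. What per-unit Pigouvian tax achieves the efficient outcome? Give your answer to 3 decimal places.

tax = $17.227 per unit

Social marginal cost = private MC + MEC = 45.223 + 1.599Q.
Set SMC = demand: 45.223 + 1.599Q = 84.197 - 2.370Q → Q* = 9.8196.
The Pigouvian tax equals MEC at Q*: 11.659 + 0.567×9.8196 = 17.2267.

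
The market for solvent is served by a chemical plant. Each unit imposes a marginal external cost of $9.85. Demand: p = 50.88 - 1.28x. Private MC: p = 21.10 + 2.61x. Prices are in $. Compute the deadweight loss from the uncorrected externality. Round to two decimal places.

Market equilibrium (private): 21.10 + 2.61x = 50.88 - 1.28x → x_m = 7.6555.
Social marginal cost = private MC + MEC = 30.95 + 2.61x.
Set SMC = demand: 30.95 + 2.61x = 50.88 - 1.28x → x* = 5.1234.
Height of the DWL triangle at x_m is SMC(x_m) − demand(x_m) = MEC(x_m) = 9.8500.
DWL = ½ × 2.5321 × 9.8500 = 12.4706.

DWL = $12.47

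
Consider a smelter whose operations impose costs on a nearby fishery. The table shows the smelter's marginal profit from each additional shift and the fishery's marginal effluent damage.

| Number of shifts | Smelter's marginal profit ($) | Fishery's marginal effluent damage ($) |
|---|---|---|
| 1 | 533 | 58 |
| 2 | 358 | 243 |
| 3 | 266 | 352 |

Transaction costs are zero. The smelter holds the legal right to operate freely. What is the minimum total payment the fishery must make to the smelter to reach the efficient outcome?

$266

Left alone the smelter would choose level 3 (marginal profit stays positive).
Efficient level: k* = 2 (marginal profit ≥ marginal effluent damage through 2).
The fishery must at least cover the smelter's forgone profit from cutting 3→2: 266 = 266.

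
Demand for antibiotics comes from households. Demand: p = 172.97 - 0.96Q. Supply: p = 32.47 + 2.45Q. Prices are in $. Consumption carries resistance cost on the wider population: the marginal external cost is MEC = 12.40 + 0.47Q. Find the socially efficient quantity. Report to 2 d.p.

Social marginal benefit = demand − MEC = 160.57 - 1.43Q.
Set SMB = MC: 160.57 - 1.43Q = 32.47 + 2.45Q → Q* = 33.0155.

Q* = 33.02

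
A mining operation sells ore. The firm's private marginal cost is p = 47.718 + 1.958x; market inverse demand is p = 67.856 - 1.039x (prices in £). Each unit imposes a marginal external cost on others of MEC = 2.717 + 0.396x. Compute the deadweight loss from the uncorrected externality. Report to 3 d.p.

Market equilibrium (private): 47.718 + 1.958x = 67.856 - 1.039x → x_m = 6.7194.
Social marginal cost = private MC + MEC = 50.435 + 2.354x.
Set SMC = demand: 50.435 + 2.354x = 67.856 - 1.039x → x* = 5.1344.
The welfare-loss triangle has base |x_m − x*| and height MEC(x_m) (the vertical gap between SMC and demand is zero at x* and MEC at x_m).
DWL = ½ × 1.5850 × 5.3779 = 4.2620.

DWL = £4.262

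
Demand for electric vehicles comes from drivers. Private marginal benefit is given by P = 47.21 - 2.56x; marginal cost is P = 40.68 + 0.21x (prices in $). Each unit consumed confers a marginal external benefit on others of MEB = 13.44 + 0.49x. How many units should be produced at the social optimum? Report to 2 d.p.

Social marginal benefit = demand + MEB = 60.65 - 2.07x.
Set SMB = MC: 60.65 - 2.07x = 40.68 + 0.21x → x* = 8.7588.

x* = 8.76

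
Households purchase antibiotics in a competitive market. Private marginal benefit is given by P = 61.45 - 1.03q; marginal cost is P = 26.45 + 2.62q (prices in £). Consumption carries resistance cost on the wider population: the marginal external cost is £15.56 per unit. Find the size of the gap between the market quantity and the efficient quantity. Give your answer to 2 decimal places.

Market equilibrium (private): 26.45 + 2.62q = 61.45 - 1.03q → q_m = 9.5890.
Social marginal benefit = demand − MEC = 45.89 - 1.03q.
Set SMB = MC: 45.89 - 1.03q = 26.45 + 2.62q → q* = 5.3260.
Gap = |9.5890 − 5.3260| = 4.2630.

4.26 units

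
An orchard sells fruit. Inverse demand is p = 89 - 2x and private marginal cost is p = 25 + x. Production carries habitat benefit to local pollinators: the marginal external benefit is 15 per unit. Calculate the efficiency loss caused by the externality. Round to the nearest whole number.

Market equilibrium (private): 25 + x = 89 - 2x → x_m = 21.3333.
Social marginal cost = private MC − MEB = 10 + x.
Set SMC = demand: 10 + x = 89 - 2x → x* = 26.3333.
Between x* and x_m the wedge demand − SMC runs linearly from 0 to MEB(x_m), so the loss is a triangle.
DWL = ½ × 5.0000 × 15.0000 = 37.5000.

DWL = 38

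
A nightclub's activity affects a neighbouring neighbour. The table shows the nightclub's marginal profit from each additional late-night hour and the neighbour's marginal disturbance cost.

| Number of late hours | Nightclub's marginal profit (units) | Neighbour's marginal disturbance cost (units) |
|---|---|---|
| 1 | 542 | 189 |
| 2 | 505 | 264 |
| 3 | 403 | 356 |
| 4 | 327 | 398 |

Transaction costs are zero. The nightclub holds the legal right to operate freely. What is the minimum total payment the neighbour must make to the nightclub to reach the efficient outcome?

Left alone the nightclub would choose level 4 (marginal profit stays positive).
Efficient level: k* = 3 (marginal profit ≥ marginal disturbance cost through 3).
The neighbour must at least cover the nightclub's forgone profit from cutting 4→3: 327 = 327.

327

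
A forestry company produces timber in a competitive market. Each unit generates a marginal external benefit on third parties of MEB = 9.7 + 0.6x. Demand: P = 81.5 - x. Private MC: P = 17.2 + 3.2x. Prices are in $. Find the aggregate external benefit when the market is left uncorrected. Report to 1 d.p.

$218.8

Market equilibrium (private): 17.2 + 3.2x = 81.5 - x → x_m = 15.3095.
Total external benefit = ∫₀^{x_m} (9.7 + 0.6x) dx = 9.7×15.3095 + ½×0.6×15.3095² = 218.8164.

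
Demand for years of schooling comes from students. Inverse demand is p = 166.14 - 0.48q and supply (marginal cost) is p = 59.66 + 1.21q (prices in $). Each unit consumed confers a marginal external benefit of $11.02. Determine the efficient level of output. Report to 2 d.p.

Social marginal benefit = demand + MEB = 177.16 - 0.48q.
Set SMB = MC: 177.16 - 0.48q = 59.66 + 1.21q → q* = 69.5266.

q* = 69.53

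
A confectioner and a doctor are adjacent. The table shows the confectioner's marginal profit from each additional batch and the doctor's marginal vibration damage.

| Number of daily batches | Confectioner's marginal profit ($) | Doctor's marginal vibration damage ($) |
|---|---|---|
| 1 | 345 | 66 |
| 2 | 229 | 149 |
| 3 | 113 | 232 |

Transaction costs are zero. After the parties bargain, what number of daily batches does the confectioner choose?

Bargaining reaches the level where marginal profit last exceeds marginal vibration damage.
That holds through level 2 (229 ≥ 149) but not at 3 (113 < 232).

2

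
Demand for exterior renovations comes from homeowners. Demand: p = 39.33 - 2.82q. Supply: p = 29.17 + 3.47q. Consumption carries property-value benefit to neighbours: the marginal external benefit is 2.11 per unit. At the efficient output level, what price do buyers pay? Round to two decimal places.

Social marginal benefit = demand + MEB = 41.44 - 2.82q.
Set SMB = MC: 41.44 - 2.82q = 29.17 + 3.47q → q* = 1.9507.
Consumer price on the demand curve at q*: 39.33 − 2.82×1.9507 = 33.8290.

P = 33.83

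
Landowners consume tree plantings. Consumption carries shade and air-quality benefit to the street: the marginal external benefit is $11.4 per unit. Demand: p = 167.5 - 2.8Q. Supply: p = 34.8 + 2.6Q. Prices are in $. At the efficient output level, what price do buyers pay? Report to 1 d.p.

Social marginal benefit = demand + MEB = 178.9 - 2.8Q.
Set SMB = MC: 178.9 - 2.8Q = 34.8 + 2.6Q → Q* = 26.6852.
Consumer price on the demand curve at Q*: 167.5 − 2.8×26.6852 = 92.7814.

P = $92.8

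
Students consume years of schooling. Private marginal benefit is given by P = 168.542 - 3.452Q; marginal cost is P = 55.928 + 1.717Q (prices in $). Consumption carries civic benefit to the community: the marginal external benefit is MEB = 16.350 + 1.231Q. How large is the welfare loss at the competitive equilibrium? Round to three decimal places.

Market equilibrium (private): 55.928 + 1.717Q = 168.542 - 3.452Q → Q_m = 21.7864.
Social marginal benefit = demand + MEB = 184.892 - 2.221Q.
Set SMB = MC: 184.892 - 2.221Q = 55.928 + 1.717Q → Q* = 32.7486.
Height of the DWL triangle at Q_m is SMB(Q_m) − MC(Q_m) = MEB(Q_m) = 43.1691.
DWL = ½ × 10.9622 × 43.1691 = 236.6142.

DWL = $236.614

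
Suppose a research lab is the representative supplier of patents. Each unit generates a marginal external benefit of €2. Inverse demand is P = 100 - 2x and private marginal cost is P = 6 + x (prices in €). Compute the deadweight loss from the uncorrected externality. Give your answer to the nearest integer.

DWL = €1

Market equilibrium (private): 6 + x = 100 - 2x → x_m = 31.3333.
Social marginal cost = private MC − MEB = 4 + x.
Set SMC = demand: 4 + x = 100 - 2x → x* = 32.0000.
Between x* and x_m the wedge demand − SMC runs linearly from 0 to MEB(x_m), so the loss is a triangle.
DWL = ½ × 0.6667 × 2.0000 = 0.6667.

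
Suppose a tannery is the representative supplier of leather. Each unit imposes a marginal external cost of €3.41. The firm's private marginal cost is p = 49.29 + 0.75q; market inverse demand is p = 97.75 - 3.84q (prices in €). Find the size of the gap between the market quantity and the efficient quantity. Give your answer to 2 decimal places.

Market equilibrium (private): 49.29 + 0.75q = 97.75 - 3.84q → q_m = 10.5577.
Social marginal cost = private MC + MEC = 52.70 + 0.75q.
Set SMC = demand: 52.70 + 0.75q = 97.75 - 3.84q → q* = 9.8148.
Gap = |10.5577 − 9.8148| = 0.7429.

0.74 units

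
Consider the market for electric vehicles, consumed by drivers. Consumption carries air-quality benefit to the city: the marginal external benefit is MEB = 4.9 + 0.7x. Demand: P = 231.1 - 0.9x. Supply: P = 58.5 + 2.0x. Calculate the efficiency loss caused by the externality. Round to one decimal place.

Market equilibrium (private): 58.5 + 2.0x = 231.1 - 0.9x → x_m = 59.5172.
Social marginal benefit = demand + MEB = 236.0 - 0.2x.
Set SMB = MC: 236.0 - 0.2x = 58.5 + 2.0x → x* = 80.6818.
The welfare-loss triangle has base |x_m − x*| and height MEB(x_m) (the vertical gap between SMB and MC is zero at x* and MEB at x_m).
DWL = ½ × 21.1646 × 46.5621 = 492.7341.

DWL = 492.7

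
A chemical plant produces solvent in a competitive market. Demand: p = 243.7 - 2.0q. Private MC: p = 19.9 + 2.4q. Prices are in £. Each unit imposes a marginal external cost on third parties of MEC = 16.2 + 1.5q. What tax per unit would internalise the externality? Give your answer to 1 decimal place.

tax = £69.0 per unit

Social marginal cost = private MC + MEC = 36.1 + 3.9q.
Set SMC = demand: 36.1 + 3.9q = 243.7 - 2.0q → q* = 35.1864.
The Pigouvian tax equals MEC at q*: 16.2 + 1.5×35.1864 = 68.9796.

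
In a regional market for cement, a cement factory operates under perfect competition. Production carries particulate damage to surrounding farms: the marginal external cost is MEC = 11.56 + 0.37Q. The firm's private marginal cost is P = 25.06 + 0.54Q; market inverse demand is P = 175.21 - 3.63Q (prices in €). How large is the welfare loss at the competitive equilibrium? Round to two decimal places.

Market equilibrium (private): 25.06 + 0.54Q = 175.21 - 3.63Q → Q_m = 36.0072.
Social marginal cost = private MC + MEC = 36.62 + 0.91Q.
Set SMC = demand: 36.62 + 0.91Q = 175.21 - 3.63Q → Q* = 30.5264.
The welfare-loss triangle has base |Q_m − Q*| and height MEC(Q_m) (the vertical gap between SMC and demand is zero at Q* and MEC at Q_m).
DWL = ½ × 5.4808 × 24.8827 = 68.1886.

DWL = €68.19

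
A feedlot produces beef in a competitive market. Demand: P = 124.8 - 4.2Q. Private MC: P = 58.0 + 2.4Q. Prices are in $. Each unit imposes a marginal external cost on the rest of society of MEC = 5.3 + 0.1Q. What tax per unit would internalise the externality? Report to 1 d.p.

Social marginal cost = private MC + MEC = 63.3 + 2.5Q.
Set SMC = demand: 63.3 + 2.5Q = 124.8 - 4.2Q → Q* = 9.1791.
The Pigouvian tax equals MEC at Q*: 5.3 + 0.1×9.1791 = 6.2179.

tax = $6.2 per unit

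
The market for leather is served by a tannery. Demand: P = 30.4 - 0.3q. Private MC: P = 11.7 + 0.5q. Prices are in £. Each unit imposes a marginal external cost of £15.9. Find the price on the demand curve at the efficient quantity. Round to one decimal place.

P = £29.4

Social marginal cost = private MC + MEC = 27.6 + 0.5q.
Set SMC = demand: 27.6 + 0.5q = 30.4 - 0.3q → q* = 3.5000.
Consumer price on the demand curve at q*: 30.4 − 0.3×3.5000 = 29.3500.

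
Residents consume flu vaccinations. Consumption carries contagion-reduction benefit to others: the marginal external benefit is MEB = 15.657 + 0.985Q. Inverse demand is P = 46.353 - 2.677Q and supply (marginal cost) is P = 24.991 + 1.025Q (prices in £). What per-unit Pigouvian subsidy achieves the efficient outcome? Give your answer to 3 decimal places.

Social marginal benefit = demand + MEB = 62.010 - 1.692Q.
Set SMB = MC: 62.010 - 1.692Q = 24.991 + 1.025Q → Q* = 13.6250.
The Pigouvian subsidy equals MEB at Q*: 15.657 + 0.985×13.6250 = 29.0776.

subsidy = £29.078 per unit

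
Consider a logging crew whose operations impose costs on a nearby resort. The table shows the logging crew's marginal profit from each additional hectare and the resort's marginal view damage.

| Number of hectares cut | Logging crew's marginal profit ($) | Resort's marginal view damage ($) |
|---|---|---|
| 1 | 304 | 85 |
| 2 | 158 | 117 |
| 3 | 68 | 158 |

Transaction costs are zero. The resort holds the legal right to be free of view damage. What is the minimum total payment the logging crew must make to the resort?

$202

Efficient level: marginal profit ≥ marginal view damage through level 2, so k* = 2.
With the resort holding the right, the logging crew must at least compensate total damage at k*: 85 + 117 = 202.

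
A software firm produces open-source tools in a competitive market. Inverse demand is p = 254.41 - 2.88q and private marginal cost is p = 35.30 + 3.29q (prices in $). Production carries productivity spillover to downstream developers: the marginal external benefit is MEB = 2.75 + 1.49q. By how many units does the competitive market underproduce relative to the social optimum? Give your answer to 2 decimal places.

Market equilibrium (private): 35.30 + 3.29q = 254.41 - 2.88q → q_m = 35.5122.
Social marginal cost = private MC − MEB = 32.55 + 1.80q.
Set SMC = demand: 32.55 + 1.80q = 254.41 - 2.88q → q* = 47.4060.
Gap = |35.5122 − 47.4060| = 11.8938.

11.89 units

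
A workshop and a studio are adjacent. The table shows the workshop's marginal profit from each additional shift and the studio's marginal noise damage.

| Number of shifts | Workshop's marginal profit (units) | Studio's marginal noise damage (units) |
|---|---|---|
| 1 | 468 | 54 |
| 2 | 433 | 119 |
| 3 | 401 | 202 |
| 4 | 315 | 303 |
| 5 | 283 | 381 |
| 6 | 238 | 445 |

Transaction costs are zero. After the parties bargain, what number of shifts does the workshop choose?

Bargaining reaches the level where marginal profit last exceeds marginal noise damage.
That holds through level 4 (315 ≥ 303) but not at 5 (283 < 381).

4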